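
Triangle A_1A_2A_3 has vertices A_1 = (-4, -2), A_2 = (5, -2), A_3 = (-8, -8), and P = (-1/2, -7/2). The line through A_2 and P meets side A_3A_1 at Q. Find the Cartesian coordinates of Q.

(-6, -5)

Barycentric coordinates of P with respect to A_1A_2A_3: (1/4, 1/2, 1/4).
On side A_3A_1 the A_2-coordinate is zero; dropping P's A_2-weight 1/2 and renormalizing the remaining 1/4 : 1/4 gives weights 1/2, 1/2 on A_3, A_1.
Q = (1/2)·(-8, -8) + (1/2)·(-4, -2) = (-6, -5).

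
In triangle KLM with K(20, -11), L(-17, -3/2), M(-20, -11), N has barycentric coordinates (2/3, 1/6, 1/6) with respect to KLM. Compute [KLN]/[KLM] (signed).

The signed ratio [KLN]/[KLM] equals the barycentric coordinate of N at vertex M, which is 1/6.

1/6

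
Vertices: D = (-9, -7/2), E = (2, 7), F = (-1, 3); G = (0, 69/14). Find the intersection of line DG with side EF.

Barycentric coordinates of G with respect to DEF: (1/7, 5/7, 1/7).
On side EF the D-coordinate is zero; dropping G's D-weight 1/7 and renormalizing the remaining 5/7 : 1/7 gives weights 5/6, 1/6 on E, F.
H = (5/6)·(2, 7) + (1/6)·(-1, 3) = (3/2, 19/3).

(3/2, 19/3)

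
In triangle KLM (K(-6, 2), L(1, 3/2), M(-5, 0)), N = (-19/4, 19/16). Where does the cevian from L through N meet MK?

Barycentric coordinates of N with respect to KLM: (1/2, 1/8, 3/8).
On side MK the L-coordinate is zero; dropping N's L-weight 1/8 and renormalizing the remaining 3/8 : 1/2 gives weights 3/7, 4/7 on M, K.
J = (3/7)·(-5, 0) + (4/7)·(-6, 2) = (-39/7, 8/7).

(-39/7, 8/7)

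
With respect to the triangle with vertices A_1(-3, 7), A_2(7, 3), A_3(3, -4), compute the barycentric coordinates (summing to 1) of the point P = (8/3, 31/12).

(1/3, 5/12, 1/4)

Signed area of the reference triangle: [A_1A_2A_3] = ½·((-3)·(3−(-4)) + 7·(-4−7) + 3·(7−3)) = ½·(-21 − 77 + 12) = -43.
[PA_2A_3] = ½·((8/3)·(3−(-4)) + 7·(-4−(31/12)) + 3·(31/12−3)) = ½·(56/3 − 553/12 − 5/4) = -43/3, so the A_1-coordinate is (-43/3)/(-43) = 1/3.
[A_1PA_3] = ½·((-3)·(31/12−(-4)) + (8/3)·(-4−7) + 3·(7−(31/12))) = ½·(-79/4 − 88/3 + 53/4) = -215/12, so the A_2-coordinate is 5/12.
[A_1A_2P] = ½·((-3)·(3−(31/12)) + 7·(31/12−7) + (8/3)·(7−3)) = ½·(-5/4 − 371/12 + 32/3) = -43/4, so the A_3-coordinate is 1/4.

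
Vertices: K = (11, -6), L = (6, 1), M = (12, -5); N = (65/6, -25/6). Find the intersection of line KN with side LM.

(54/5, -19/5)

Barycentric coordinates of N with respect to KLM: (1/6, 1/6, 2/3).
On side LM the K-coordinate is zero; dropping N's K-weight 1/6 and renormalizing the remaining 1/6 : 2/3 gives weights 1/5, 4/5 on L, M.
J = (1/5)·(6, 1) + (4/5)·(12, -5) = (54/5, -19/5).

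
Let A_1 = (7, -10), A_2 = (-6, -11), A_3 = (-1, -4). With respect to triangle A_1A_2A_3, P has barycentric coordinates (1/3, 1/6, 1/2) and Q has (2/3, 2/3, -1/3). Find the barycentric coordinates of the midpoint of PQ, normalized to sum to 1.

Since both coordinate triples sum to 1, the midpoint's barycentrics are the componentwise average.
(1/3+2/3)/2 = 1/2; similarly 5/12 and 1/12.

(1/2, 5/12, 1/12)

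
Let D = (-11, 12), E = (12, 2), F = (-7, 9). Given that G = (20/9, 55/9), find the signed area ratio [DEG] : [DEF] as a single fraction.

[DEF] = ½·((-11)·(2−9) + 12·(9−12) + (-7)·(12−2)) = ½·(77 − 36 − 70) = -29/2.
[DEG] = ½·((-11)·(2−(55/9)) + 12·(55/9−12) + (20/9)·(12−2)) = ½·(407/9 − 212/3 + 200/9) = -29/18, so the ratio is (-29/18)/(-29/2) = 1/9.

1/9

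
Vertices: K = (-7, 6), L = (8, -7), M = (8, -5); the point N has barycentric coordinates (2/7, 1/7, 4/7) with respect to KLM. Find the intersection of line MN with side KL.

(-2, 5/3)

Line MN meets KL where the M-coordinate vanishes; zeroing N's M-weight and renormalizing leaves K, L-weights 2/7 : 1/7 → (2/3, 1/3).
So J = (2/3)·K + (1/3)·L = (-2, 5/3).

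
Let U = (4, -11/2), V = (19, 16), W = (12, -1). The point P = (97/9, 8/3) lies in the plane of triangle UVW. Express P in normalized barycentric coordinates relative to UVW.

Signed area of the reference triangle: [UVW] = ½·(4·(16−(-1)) + 19·(-1−(-11/2)) + 12·(-11/2−16)) = ½·(68 + 171/2 − 258) = -209/4.
[PVW] = ½·((97/9)·(16−(-1)) + 19·(-1−(8/3)) + 12·(8/3−16)) = ½·(1649/9 − 209/3 − 160) = -209/9, so the U-coordinate is (-209/9)/(-209/4) = 4/9.
[UPW] = ½·(4·(8/3−(-1)) + (97/9)·(-1−(-11/2)) + 12·(-11/2−(8/3))) = ½·(44/3 + 97/2 − 98) = -209/12, so the V-coordinate is 1/3.
[UVP] = ½·(4·(16−(8/3)) + 19·(8/3−(-11/2)) + (97/9)·(-11/2−16)) = ½·(160/3 + 931/6 − 4171/18) = -209/18, so the W-coordinate is 2/9.

(4/9, 1/3, 2/9)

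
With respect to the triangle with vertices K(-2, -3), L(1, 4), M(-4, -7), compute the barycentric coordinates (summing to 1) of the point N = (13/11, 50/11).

(-4/11, 13/11, 2/11)

Signed area of the reference triangle: [KLM] = ½·((-2)·(4−(-7)) + 1·(-7−(-3)) + (-4)·(-3−4)) = ½·(-22 − 4 + 28) = 1.
[NLM] = ½·((13/11)·(4−(-7)) + 1·(-7−(50/11)) + (-4)·(50/11−4)) = ½·(13 − 127/11 − 24/11) = -4/11, so the K-coordinate is (-4/11)/1 = -4/11.
[KNM] = ½·((-2)·(50/11−(-7)) + (13/11)·(-7−(-3)) + (-4)·(-3−(50/11))) = ½·(-254/11 − 52/11 + 332/11) = 13/11, so the L-coordinate is 13/11.
[KLN] = ½·((-2)·(4−(50/11)) + 1·(50/11−(-3)) + (13/11)·(-3−4)) = ½·(12/11 + 83/11 − 91/11) = 2/11, so the M-coordinate is 2/11.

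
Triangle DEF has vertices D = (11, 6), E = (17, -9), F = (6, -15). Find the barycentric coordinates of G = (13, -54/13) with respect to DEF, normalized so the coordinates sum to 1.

Signed area of the reference triangle: [DEF] = ½·(11·(-9−(-15)) + 17·(-15−6) + 6·(6−(-9))) = ½·(66 − 357 + 90) = -201/2.
[GEF] = ½·(13·(-9−(-15)) + 17·(-15−(-54/13)) + 6·(-54/13−(-9))) = ½·(78 − 2397/13 + 378/13) = -1005/26, so the D-coordinate is (-1005/26)/(-201/2) = 5/13.
[DGF] = ½·(11·(-54/13−(-15)) + 13·(-15−6) + 6·(6−(-54/13))) = ½·(1551/13 − 273 + 792/13) = -603/13, so the E-coordinate is 6/13.
[DEG] = ½·(11·(-9−(-54/13)) + 17·(-54/13−6) + 13·(6−(-9))) = ½·(-693/13 − 2244/13 + 195) = -201/13, so the F-coordinate is 2/13.
Check: 5/13 + 6/13 + 2/13 = 1.

(5/13, 6/13, 2/13)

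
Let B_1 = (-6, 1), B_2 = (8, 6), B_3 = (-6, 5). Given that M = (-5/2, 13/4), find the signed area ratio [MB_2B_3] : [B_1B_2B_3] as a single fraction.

1/2

[B_1B_2B_3] = ½·((-6)·(6−5) + 8·(5−1) + (-6)·(1−6)) = ½·(-6 + 32 + 30) = 28.
[MB_2B_3] = ½·((-5/2)·(6−5) + 8·(5−(13/4)) + (-6)·(13/4−6)) = ½·(-5/2 + 14 + 33/2) = 14, so the ratio is 14/28 = 1/2.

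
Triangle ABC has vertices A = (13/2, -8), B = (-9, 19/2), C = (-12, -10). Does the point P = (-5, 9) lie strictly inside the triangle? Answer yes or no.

no

Barycentric coordinates of P: (106/473, 450/473, -83/473).
The three coordinates are positive, positive, negative; a point is interior exactly when all three are positive.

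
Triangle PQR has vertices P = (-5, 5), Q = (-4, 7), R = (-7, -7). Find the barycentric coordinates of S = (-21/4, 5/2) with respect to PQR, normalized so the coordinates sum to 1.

Signed area of the reference triangle: [PQR] = ½·((-5)·(7−(-7)) + (-4)·(-7−5) + (-7)·(5−7)) = ½·(-70 + 48 + 14) = -4.
[SQR] = ½·((-21/4)·(7−(-7)) + (-4)·(-7−(5/2)) + (-7)·(5/2−7)) = ½·(-147/2 + 38 + 63/2) = -2, so the P-coordinate is (-2)/(-4) = 1/2.
[PSR] = ½·((-5)·(5/2−(-7)) + (-21/4)·(-7−5) + (-7)·(5−(5/2))) = ½·(-95/2 + 63 − 35/2) = -1, so the Q-coordinate is 1/4.
[PQS] = ½·((-5)·(7−(5/2)) + (-4)·(5/2−5) + (-21/4)·(5−7)) = ½·(-45/2 + 10 + 21/2) = -1, so the R-coordinate is 1/4.
Check: 1/2 + 1/4 + 1/4 = 1.

(1/2, 1/4, 1/4)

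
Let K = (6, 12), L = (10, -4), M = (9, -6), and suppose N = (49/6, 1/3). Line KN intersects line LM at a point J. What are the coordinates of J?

Barycentric coordinates of N with respect to KLM: (1/3, 1/6, 1/2).
On side LM the K-coordinate is zero; dropping N's K-weight 1/3 and renormalizing the remaining 1/6 : 1/2 gives weights 1/4, 3/4 on L, M.
J = (1/4)·(10, -4) + (3/4)·(9, -6) = (37/4, -11/2).

(37/4, -11/2)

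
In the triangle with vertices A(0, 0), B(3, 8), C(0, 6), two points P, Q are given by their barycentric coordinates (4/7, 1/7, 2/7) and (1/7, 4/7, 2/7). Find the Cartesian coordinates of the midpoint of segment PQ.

(15/14, 32/7)

Barycentric coordinates of the midpoint are the average: (5/14, 5/14, 2/7).
Converting: (5/14)·A + (5/14)·B + (2/7)·C = (15/14, 32/7).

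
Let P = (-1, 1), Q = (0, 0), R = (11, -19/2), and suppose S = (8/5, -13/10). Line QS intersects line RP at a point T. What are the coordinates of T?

(2, -13/8)

Barycentric coordinates of S with respect to PQR: (3/5, 1/5, 1/5).
On side RP the Q-coordinate is zero; dropping S's Q-weight 1/5 and renormalizing the remaining 1/5 : 3/5 gives weights 1/4, 3/4 on R, P.
T = (1/4)·(11, -19/2) + (3/4)·(-1, 1) = (2, -13/8).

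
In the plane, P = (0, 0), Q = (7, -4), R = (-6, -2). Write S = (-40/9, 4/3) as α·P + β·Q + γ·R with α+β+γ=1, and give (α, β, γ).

(11/9, -4/9, 2/9)

Signed area of the reference triangle: [PQR] = ½·(0·(-4−(-2)) + 7·(-2−0) + (-6)·(0−(-4))) = ½·(0 − 14 − 24) = -19.
[SQR] = ½·((-40/9)·(-4−(-2)) + 7·(-2−(4/3)) + (-6)·(4/3−(-4))) = ½·(80/9 − 70/3 − 32) = -209/9, so the P-coordinate is (-209/9)/(-19) = 11/9.
[PSR] = ½·(0·(4/3−(-2)) + (-40/9)·(-2−0) + (-6)·(0−(4/3))) = ½·(0 + 80/9 + 8) = 76/9, so the Q-coordinate is -4/9.
[PQS] = ½·(0·(-4−(4/3)) + 7·(4/3−0) + (-40/9)·(0−(-4))) = ½·(0 + 28/3 − 160/9) = -38/9, so the R-coordinate is 2/9.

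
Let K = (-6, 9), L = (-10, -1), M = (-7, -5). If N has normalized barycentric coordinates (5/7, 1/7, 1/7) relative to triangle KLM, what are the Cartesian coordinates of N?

(-47/7, 39/7)

N = (5/7)·K + (1/7)·L + (1/7)·M.
x-coordinate: (5/7)·(-6) + (1/7)·(-10) + (1/7)·(-7) = -47/7.
y-coordinate: (5/7)·9 + (1/7)·(-1) + (1/7)·(-5) = 39/7.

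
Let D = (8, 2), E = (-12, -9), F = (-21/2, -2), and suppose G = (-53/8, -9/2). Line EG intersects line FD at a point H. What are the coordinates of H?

(-5/4, 0)

Barycentric coordinates of G with respect to DEF: (1/4, 1/2, 1/4).
On side FD the E-coordinate is zero; dropping G's E-weight 1/2 and renormalizing the remaining 1/4 : 1/4 gives weights 1/2, 1/2 on F, D.
H = (1/2)·(-21/2, -2) + (1/2)·(8, 2) = (-5/4, 0).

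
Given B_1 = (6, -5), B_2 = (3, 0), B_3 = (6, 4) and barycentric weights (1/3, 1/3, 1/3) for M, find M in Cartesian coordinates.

(5, -1/3)

M = (1/3)·B_1 + (1/3)·B_2 + (1/3)·B_3.
x-coordinate: (1/3)·6 + (1/3)·3 + (1/3)·6 = 5.
y-coordinate: (1/3)·(-5) + (1/3)·0 + (1/3)·4 = -1/3.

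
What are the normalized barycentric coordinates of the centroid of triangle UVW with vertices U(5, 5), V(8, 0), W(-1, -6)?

The centroid is the average of the vertices, so each weight is 1/3.

(1/3, 1/3, 1/3)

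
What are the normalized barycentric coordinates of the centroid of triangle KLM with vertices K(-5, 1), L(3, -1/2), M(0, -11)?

The centroid is the average of the vertices, so each weight is 1/3.

(1/3, 1/3, 1/3)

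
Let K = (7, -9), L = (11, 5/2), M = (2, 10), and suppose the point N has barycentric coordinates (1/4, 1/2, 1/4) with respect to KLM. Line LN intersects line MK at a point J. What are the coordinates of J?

Line LN meets MK where the L-coordinate vanishes; zeroing N's L-weight and renormalizing leaves M, K-weights 1/4 : 1/4 → (1/2, 1/2).
So J = (1/2)·M + (1/2)·K = (9/2, 1/2).

(9/2, 1/2)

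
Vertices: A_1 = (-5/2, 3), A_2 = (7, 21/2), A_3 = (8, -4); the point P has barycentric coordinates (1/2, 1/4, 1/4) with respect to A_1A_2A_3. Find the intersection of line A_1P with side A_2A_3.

Line A_1P meets A_2A_3 where the A_1-coordinate vanishes; zeroing P's A_1-weight and renormalizing leaves A_2, A_3-weights 1/4 : 1/4 → (1/2, 1/2).
So Q = (1/2)·A_2 + (1/2)·A_3 = (15/2, 13/4).

(15/2, 13/4)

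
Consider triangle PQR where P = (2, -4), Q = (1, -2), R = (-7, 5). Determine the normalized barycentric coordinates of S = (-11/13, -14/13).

Signed area of the reference triangle: [PQR] = ½·(2·(-2−5) + 1·(5−(-4)) + (-7)·(-4−(-2))) = ½·(-14 + 9 + 14) = 9/2.
[SQR] = ½·((-11/13)·(-2−5) + 1·(5−(-14/13)) + (-7)·(-14/13−(-2))) = ½·(77/13 + 79/13 − 84/13) = 36/13, so the P-coordinate is (36/13)/(9/2) = 8/13.
[PSR] = ½·(2·(-14/13−5) + (-11/13)·(5−(-4)) + (-7)·(-4−(-14/13))) = ½·(-158/13 − 99/13 + 266/13) = 9/26, so the Q-coordinate is 1/13.
[PQS] = ½·(2·(-2−(-14/13)) + 1·(-14/13−(-4)) + (-11/13)·(-4−(-2))) = ½·(-24/13 + 38/13 + 22/13) = 18/13, so the R-coordinate is 4/13.
Check: 8/13 + 1/13 + 4/13 = 1.

(8/13, 1/13, 4/13)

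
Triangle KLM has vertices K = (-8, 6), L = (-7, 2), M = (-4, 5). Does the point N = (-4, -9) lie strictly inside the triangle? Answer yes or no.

no

Barycentric coordinates of N: (-14/5, 56/15, 1/15).
The three coordinates are negative, positive, positive; a point is interior exactly when all three are positive.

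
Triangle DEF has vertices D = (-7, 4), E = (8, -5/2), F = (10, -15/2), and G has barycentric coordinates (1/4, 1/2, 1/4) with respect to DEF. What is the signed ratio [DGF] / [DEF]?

1/2

The signed ratio [DGF]/[DEF] equals the barycentric coordinate of G at vertex E, which is 1/2.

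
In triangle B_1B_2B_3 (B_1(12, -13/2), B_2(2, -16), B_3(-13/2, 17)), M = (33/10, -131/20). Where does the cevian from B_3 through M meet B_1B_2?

Barycentric coordinates of M with respect to B_1B_2B_3: (3/10, 1/2, 1/5).
On side B_1B_2 the B_3-coordinate is zero; dropping M's B_3-weight 1/5 and renormalizing the remaining 3/10 : 1/2 gives weights 3/8, 5/8 on B_1, B_2.
N = (3/8)·(12, -13/2) + (5/8)·(2, -16) = (23/4, -199/16).

(23/4, -199/16)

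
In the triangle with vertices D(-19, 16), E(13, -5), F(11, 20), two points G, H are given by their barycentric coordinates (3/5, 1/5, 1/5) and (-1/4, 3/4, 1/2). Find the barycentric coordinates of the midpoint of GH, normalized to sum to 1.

(7/40, 19/40, 7/20)

Since both coordinate triples sum to 1, the midpoint's barycentrics are the componentwise average.
(3/5+-1/4)/2 = 7/40; similarly 19/40 and 7/20.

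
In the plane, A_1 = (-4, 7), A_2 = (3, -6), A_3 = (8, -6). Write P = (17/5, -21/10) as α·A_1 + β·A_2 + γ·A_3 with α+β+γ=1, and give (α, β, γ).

(3/10, 1/5, 1/2)

Signed area of the reference triangle: [A_1A_2A_3] = ½·((-4)·(-6−(-6)) + 3·(-6−7) + 8·(7−(-6))) = ½·(0 − 39 + 104) = 65/2.
[PA_2A_3] = ½·((17/5)·(-6−(-6)) + 3·(-6−(-21/10)) + 8·(-21/10−(-6))) = ½·(0 − 117/10 + 156/5) = 39/4, so the A_1-coordinate is (39/4)/(65/2) = 3/10.
[A_1PA_3] = ½·((-4)·(-21/10−(-6)) + (17/5)·(-6−7) + 8·(7−(-21/10))) = ½·(-78/5 − 221/5 + 364/5) = 13/2, so the A_2-coordinate is 1/5.
[A_1A_2P] = ½·((-4)·(-6−(-21/10)) + 3·(-21/10−7) + (17/5)·(7−(-6))) = ½·(78/5 − 273/10 + 221/5) = 65/4, so the A_3-coordinate is 1/2.
Check: 3/10 + 1/5 + 1/2 = 1.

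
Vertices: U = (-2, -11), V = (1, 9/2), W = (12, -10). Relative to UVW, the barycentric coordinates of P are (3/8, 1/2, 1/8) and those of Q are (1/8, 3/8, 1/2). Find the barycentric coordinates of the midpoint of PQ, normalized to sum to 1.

Since both coordinate triples sum to 1, the midpoint's barycentrics are the componentwise average.
(3/8+1/8)/2 = 1/4; similarly 7/16 and 5/16.

(1/4, 7/16, 5/16)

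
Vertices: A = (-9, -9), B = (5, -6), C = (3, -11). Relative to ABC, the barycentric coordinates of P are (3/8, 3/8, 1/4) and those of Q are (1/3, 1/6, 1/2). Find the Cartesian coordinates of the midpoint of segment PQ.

(-17/24, -143/16)

Barycentric coordinates of the midpoint are the average: (17/48, 13/48, 3/8).
Converting: (17/48)·A + (13/48)·B + (3/8)·C = (-17/24, -143/16).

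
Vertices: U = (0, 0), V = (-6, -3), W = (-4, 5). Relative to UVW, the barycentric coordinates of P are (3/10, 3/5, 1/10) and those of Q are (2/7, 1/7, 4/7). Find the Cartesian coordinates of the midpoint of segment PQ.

(-25/7, 79/140)

Barycentric coordinates of the midpoint are the average: (41/140, 13/35, 47/140).
Converting: (41/140)·U + (13/35)·V + (47/140)·W = (-25/7, 79/140).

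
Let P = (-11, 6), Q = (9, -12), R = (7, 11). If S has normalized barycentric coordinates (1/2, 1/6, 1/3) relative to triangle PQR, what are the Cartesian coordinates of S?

(-5/3, 14/3)

S = (1/2)·P + (1/6)·Q + (1/3)·R.
x-coordinate: (1/2)·(-11) + (1/6)·9 + (1/3)·7 = -5/3.
y-coordinate: (1/2)·6 + (1/6)·(-12) + (1/3)·11 = 14/3.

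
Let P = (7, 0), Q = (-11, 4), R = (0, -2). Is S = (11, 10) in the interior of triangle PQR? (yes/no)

Barycentric coordinates of S: (99/32, 31/32, -49/16).
The three coordinates are positive, positive, negative; a point is interior exactly when all three are positive.

no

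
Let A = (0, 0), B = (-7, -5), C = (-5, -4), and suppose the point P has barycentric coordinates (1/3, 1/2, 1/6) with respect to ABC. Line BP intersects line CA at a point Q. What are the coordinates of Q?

Line BP meets CA where the B-coordinate vanishes; zeroing P's B-weight and renormalizing leaves C, A-weights 1/6 : 1/3 → (1/3, 2/3).
So Q = (1/3)·C + (2/3)·A = (-5/3, -4/3).

(-5/3, -4/3)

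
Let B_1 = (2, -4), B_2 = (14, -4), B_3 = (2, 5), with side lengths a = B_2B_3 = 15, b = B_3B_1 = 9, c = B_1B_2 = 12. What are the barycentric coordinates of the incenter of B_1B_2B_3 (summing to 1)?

(5/12, 1/4, 1/3)

The incenter has barycentric coordinates proportional to the opposite side lengths: (15 : 9 : 12).
Normalizing by 15+9+12 = 36 gives (5/12, 1/4, 1/3).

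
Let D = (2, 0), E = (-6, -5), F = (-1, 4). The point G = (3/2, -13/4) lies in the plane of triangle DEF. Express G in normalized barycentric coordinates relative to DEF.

Signed area of the reference triangle: [DEF] = ½·(2·(-5−4) + (-6)·(4−0) + (-1)·(0−(-5))) = ½·(-18 − 24 − 5) = -47/2.
[GEF] = ½·((3/2)·(-5−4) + (-6)·(4−(-13/4)) + (-1)·(-13/4−(-5))) = ½·(-27/2 − 87/2 − 7/4) = -235/8, so the D-coordinate is (-235/8)/(-47/2) = 5/4.
[DGF] = ½·(2·(-13/4−4) + (3/2)·(4−0) + (-1)·(0−(-13/4))) = ½·(-29/2 + 6 − 13/4) = -47/8, so the E-coordinate is 1/4.
[DEG] = ½·(2·(-5−(-13/4)) + (-6)·(-13/4−0) + (3/2)·(0−(-5))) = ½·(-7/2 + 39/2 + 15/2) = 47/4, so the F-coordinate is -1/2.

(5/4, 1/4, -1/2)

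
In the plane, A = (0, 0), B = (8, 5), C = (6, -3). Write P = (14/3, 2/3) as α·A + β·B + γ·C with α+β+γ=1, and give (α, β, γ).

Signed area of the reference triangle: [ABC] = ½·(0·(5−(-3)) + 8·(-3−0) + 6·(0−5)) = ½·(0 − 24 − 30) = -27.
[PBC] = ½·((14/3)·(5−(-3)) + 8·(-3−(2/3)) + 6·(2/3−5)) = ½·(112/3 − 88/3 − 26) = -9, so the A-coordinate is (-9)/(-27) = 1/3.
[APC] = ½·(0·(2/3−(-3)) + (14/3)·(-3−0) + 6·(0−(2/3))) = ½·(0 − 14 − 4) = -9, so the B-coordinate is 1/3.
[ABP] = ½·(0·(5−(2/3)) + 8·(2/3−0) + (14/3)·(0−5)) = ½·(0 + 16/3 − 70/3) = -9, so the C-coordinate is 1/3.
Check: 1/3 + 1/3 + 1/3 = 1.

(1/3, 1/3, 1/3)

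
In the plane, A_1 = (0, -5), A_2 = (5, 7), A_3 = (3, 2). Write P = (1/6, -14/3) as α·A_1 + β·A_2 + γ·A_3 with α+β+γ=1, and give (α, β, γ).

(5/6, -1/6, 1/3)

Signed area of the reference triangle: [A_1A_2A_3] = ½·(0·(7−2) + 5·(2−(-5)) + 3·(-5−7)) = ½·(0 + 35 − 36) = -1/2.
[PA_2A_3] = ½·((1/6)·(7−2) + 5·(2−(-14/3)) + 3·(-14/3−7)) = ½·(5/6 + 100/3 − 35) = -5/12, so the A_1-coordinate is (-5/12)/(-1/2) = 5/6.
[A_1PA_3] = ½·(0·(-14/3−2) + (1/6)·(2−(-5)) + 3·(-5−(-14/3))) = ½·(0 + 7/6 − 1) = 1/12, so the A_2-coordinate is -1/6.
[A_1A_2P] = ½·(0·(7−(-14/3)) + 5·(-14/3−(-5)) + (1/6)·(-5−7)) = ½·(0 + 5/3 − 2) = -1/6, so the A_3-coordinate is 1/3.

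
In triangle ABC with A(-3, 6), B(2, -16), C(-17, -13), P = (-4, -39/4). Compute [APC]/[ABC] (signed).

[ABC] = ½·((-3)·(-16−(-13)) + 2·(-13−6) + (-17)·(6−(-16))) = ½·(9 − 38 − 374) = -403/2.
[APC] = ½·((-3)·(-39/4−(-13)) + (-4)·(-13−6) + (-17)·(6−(-39/4))) = ½·(-39/4 + 76 − 1071/4) = -403/4, so the ratio is (-403/4)/(-403/2) = 1/2.

1/2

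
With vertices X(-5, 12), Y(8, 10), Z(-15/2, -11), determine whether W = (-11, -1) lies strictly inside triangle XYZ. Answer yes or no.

Barycentric coordinates of W: (457/608, -211/608, 181/304).
The three coordinates are positive, negative, positive; a point is interior exactly when all three are positive.

no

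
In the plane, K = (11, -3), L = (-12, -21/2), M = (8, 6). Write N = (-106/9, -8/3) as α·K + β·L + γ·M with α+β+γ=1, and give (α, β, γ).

(-2/3, 8/9, 7/9)

Signed area of the reference triangle: [KLM] = ½·(11·(-21/2−6) + (-12)·(6−(-3)) + 8·(-3−(-21/2))) = ½·(-363/2 − 108 + 60) = -459/4.
[NLM] = ½·((-106/9)·(-21/2−6) + (-12)·(6−(-8/3)) + 8·(-8/3−(-21/2))) = ½·(583/3 − 104 + 188/3) = 153/2, so the K-coordinate is (153/2)/(-459/4) = -2/3.
[KNM] = ½·(11·(-8/3−6) + (-106/9)·(6−(-3)) + 8·(-3−(-8/3))) = ½·(-286/3 − 106 − 8/3) = -102, so the L-coordinate is 8/9.
[KLN] = ½·(11·(-21/2−(-8/3)) + (-12)·(-8/3−(-3)) + (-106/9)·(-3−(-21/2))) = ½·(-517/6 − 4 − 265/3) = -357/4, so the M-coordinate is 7/9.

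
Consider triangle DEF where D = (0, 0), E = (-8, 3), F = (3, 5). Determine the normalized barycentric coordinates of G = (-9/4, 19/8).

(3/8, 3/8, 1/4)

Signed area of the reference triangle: [DEF] = ½·(0·(3−5) + (-8)·(5−0) + 3·(0−3)) = ½·(0 − 40 − 9) = -49/2.
[GEF] = ½·((-9/4)·(3−5) + (-8)·(5−(19/8)) + 3·(19/8−3)) = ½·(9/2 − 21 − 15/8) = -147/16, so the D-coordinate is (-147/16)/(-49/2) = 3/8.
[DGF] = ½·(0·(19/8−5) + (-9/4)·(5−0) + 3·(0−(19/8))) = ½·(0 − 45/4 − 57/8) = -147/16, so the E-coordinate is 3/8.
[DEG] = ½·(0·(3−(19/8)) + (-8)·(19/8−0) + (-9/4)·(0−3)) = ½·(0 − 19 + 27/4) = -49/8, so the F-coordinate is 1/4.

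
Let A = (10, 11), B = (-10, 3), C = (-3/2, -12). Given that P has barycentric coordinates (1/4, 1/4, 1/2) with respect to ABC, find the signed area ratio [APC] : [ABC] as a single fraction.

The signed ratio [APC]/[ABC] equals the barycentric coordinate of P at vertex B, which is 1/4.

1/4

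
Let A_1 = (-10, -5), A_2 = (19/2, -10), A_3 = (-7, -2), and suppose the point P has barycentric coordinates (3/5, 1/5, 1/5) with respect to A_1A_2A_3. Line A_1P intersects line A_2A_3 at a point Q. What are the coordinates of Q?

(5/4, -6)

Line A_1P meets A_2A_3 where the A_1-coordinate vanishes; zeroing P's A_1-weight and renormalizing leaves A_2, A_3-weights 1/5 : 1/5 → (1/2, 1/2).
So Q = (1/2)·A_2 + (1/2)·A_3 = (5/4, -6).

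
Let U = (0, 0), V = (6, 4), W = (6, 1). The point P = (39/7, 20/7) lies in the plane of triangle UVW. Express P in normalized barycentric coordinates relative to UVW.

(1/14, 9/14, 2/7)

Signed area of the reference triangle: [UVW] = ½·(0·(4−1) + 6·(1−0) + 6·(0−4)) = ½·(0 + 6 − 24) = -9.
[PVW] = ½·((39/7)·(4−1) + 6·(1−(20/7)) + 6·(20/7−4)) = ½·(117/7 − 78/7 − 48/7) = -9/14, so the U-coordinate is (-9/14)/(-9) = 1/14.
[UPW] = ½·(0·(20/7−1) + (39/7)·(1−0) + 6·(0−(20/7))) = ½·(0 + 39/7 − 120/7) = -81/14, so the V-coordinate is 9/14.
[UVP] = ½·(0·(4−(20/7)) + 6·(20/7−0) + (39/7)·(0−4)) = ½·(0 + 120/7 − 156/7) = -18/7, so the W-coordinate is 2/7.
Check: 1/14 + 9/14 + 2/7 = 1.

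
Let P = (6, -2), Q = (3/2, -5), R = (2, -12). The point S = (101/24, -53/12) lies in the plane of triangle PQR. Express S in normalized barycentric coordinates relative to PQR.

(7/12, 1/4, 1/6)

Signed area of the reference triangle: [PQR] = ½·(6·(-5−(-12)) + (3/2)·(-12−(-2)) + 2·(-2−(-5))) = ½·(42 − 15 + 6) = 33/2.
[SQR] = ½·((101/24)·(-5−(-12)) + (3/2)·(-12−(-53/12)) + 2·(-53/12−(-5))) = ½·(707/24 − 91/8 + 7/6) = 77/8, so the P-coordinate is (77/8)/(33/2) = 7/12.
[PSR] = ½·(6·(-53/12−(-12)) + (101/24)·(-12−(-2)) + 2·(-2−(-53/12))) = ½·(91/2 − 505/12 + 29/6) = 33/8, so the Q-coordinate is 1/4.
[PQS] = ½·(6·(-5−(-53/12)) + (3/2)·(-53/12−(-2)) + (101/24)·(-2−(-5))) = ½·(-7/2 − 29/8 + 101/8) = 11/4, so the R-coordinate is 1/6.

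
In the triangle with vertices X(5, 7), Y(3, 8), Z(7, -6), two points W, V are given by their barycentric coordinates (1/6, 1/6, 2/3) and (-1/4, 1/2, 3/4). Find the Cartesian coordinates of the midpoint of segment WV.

Barycentric coordinates of the midpoint are the average: (-1/24, 1/3, 17/24).
Converting: (-1/24)·X + (1/3)·Y + (17/24)·Z = (23/4, -15/8).

(23/4, -15/8)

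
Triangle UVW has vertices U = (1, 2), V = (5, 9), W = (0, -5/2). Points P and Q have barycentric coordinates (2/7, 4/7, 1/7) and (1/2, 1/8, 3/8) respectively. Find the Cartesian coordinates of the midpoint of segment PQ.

(239/112, 733/224)

Barycentric coordinates of the midpoint are the average: (11/28, 39/112, 29/112).
Converting: (11/28)·U + (39/112)·V + (29/112)·W = (239/112, 733/224).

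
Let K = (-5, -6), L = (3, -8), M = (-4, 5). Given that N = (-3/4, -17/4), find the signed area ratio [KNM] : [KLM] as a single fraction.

[KLM] = ½·((-5)·(-8−5) + 3·(5−(-6)) + (-4)·(-6−(-8))) = ½·(65 + 33 − 8) = 45.
[KNM] = ½·((-5)·(-17/4−5) + (-3/4)·(5−(-6)) + (-4)·(-6−(-17/4))) = ½·(185/4 − 33/4 + 7) = 45/2, so the ratio is (45/2)/45 = 1/2.

1/2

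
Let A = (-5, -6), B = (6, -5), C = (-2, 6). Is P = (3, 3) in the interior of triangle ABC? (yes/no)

Barycentric coordinates of P: (-31/129, 23/43, 91/129).
The three coordinates are negative, positive, positive; a point is interior exactly when all three are positive.

no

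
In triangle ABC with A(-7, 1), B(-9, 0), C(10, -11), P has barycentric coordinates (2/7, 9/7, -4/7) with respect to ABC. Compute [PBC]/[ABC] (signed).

The signed ratio [PBC]/[ABC] equals the barycentric coordinate of P at vertex A, which is 2/7.

2/7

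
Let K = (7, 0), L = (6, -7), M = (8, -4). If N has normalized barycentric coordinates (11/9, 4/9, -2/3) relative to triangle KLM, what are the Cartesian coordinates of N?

(53/9, -4/9)

N = (11/9)·K + (4/9)·L + (-2/3)·M.
x-coordinate: (11/9)·7 + (4/9)·6 + (-2/3)·8 = 53/9.
y-coordinate: (11/9)·0 + (4/9)·(-7) + (-2/3)·(-4) = -4/9.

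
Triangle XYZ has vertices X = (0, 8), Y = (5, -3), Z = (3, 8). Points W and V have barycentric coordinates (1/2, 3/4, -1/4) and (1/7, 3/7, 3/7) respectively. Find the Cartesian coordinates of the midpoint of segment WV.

(45/14, 85/56)

Barycentric coordinates of the midpoint are the average: (9/28, 33/56, 5/56).
Converting: (9/28)·X + (33/56)·Y + (5/56)·Z = (45/14, 85/56).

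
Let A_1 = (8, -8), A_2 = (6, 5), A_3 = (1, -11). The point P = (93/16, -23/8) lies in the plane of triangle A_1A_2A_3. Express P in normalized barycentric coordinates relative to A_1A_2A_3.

(3/8, 7/16, 3/16)

Signed area of the reference triangle: [A_1A_2A_3] = ½·(8·(5−(-11)) + 6·(-11−(-8)) + 1·(-8−5)) = ½·(128 − 18 − 13) = 97/2.
[PA_2A_3] = ½·((93/16)·(5−(-11)) + 6·(-11−(-23/8)) + 1·(-23/8−5)) = ½·(93 − 195/4 − 63/8) = 291/16, so the A_1-coordinate is (291/16)/(97/2) = 3/8.
[A_1PA_3] = ½·(8·(-23/8−(-11)) + (93/16)·(-11−(-8)) + 1·(-8−(-23/8))) = ½·(65 − 279/16 − 41/8) = 679/32, so the A_2-coordinate is 7/16.
[A_1A_2P] = ½·(8·(5−(-23/8)) + 6·(-23/8−(-8)) + (93/16)·(-8−5)) = ½·(63 + 123/4 − 1209/16) = 291/32, so the A_3-coordinate is 3/16.
Check: 3/8 + 7/16 + 3/16 = 1.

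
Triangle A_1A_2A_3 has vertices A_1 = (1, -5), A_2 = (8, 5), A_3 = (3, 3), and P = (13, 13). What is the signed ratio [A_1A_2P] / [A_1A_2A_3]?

[A_1A_2A_3] = ½·(1·(5−3) + 8·(3−(-5)) + 3·(-5−5)) = ½·(2 + 64 − 30) = 18.
[A_1A_2P] = ½·(1·(5−13) + 8·(13−(-5)) + 13·(-5−5)) = ½·(-8 + 144 − 130) = 3, so the ratio is 3/18 = 1/6.

1/6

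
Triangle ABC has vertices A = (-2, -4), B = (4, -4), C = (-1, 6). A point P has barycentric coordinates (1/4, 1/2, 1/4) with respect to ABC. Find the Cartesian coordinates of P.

(5/4, -3/2)

P = (1/4)·A + (1/2)·B + (1/4)·C.
x-coordinate: (1/4)·(-2) + (1/2)·4 + (1/4)·(-1) = 5/4.
y-coordinate: (1/4)·(-4) + (1/2)·(-4) + (1/4)·6 = -3/2.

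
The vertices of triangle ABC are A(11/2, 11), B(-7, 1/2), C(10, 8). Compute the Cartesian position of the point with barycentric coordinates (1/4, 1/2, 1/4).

(3/8, 5)

P = (1/4)·A + (1/2)·B + (1/4)·C.
x-coordinate: (1/4)·(11/2) + (1/2)·(-7) + (1/4)·10 = 3/8.
y-coordinate: (1/4)·11 + (1/2)·(1/2) + (1/4)·8 = 5.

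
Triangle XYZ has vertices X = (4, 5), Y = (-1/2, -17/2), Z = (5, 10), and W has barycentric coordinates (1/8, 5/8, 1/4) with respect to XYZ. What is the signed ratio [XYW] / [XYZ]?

The signed ratio [XYW]/[XYZ] equals the barycentric coordinate of W at vertex Z, which is 1/4.

1/4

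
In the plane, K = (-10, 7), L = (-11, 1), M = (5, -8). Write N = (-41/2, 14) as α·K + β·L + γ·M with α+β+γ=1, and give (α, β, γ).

(7/6, 1/2, -2/3)

Signed area of the reference triangle: [KLM] = ½·((-10)·(1−(-8)) + (-11)·(-8−7) + 5·(7−1)) = ½·(-90 + 165 + 30) = 105/2.
[NLM] = ½·((-41/2)·(1−(-8)) + (-11)·(-8−14) + 5·(14−1)) = ½·(-369/2 + 242 + 65) = 245/4, so the K-coordinate is (245/4)/(105/2) = 7/6.
[KNM] = ½·((-10)·(14−(-8)) + (-41/2)·(-8−7) + 5·(7−14)) = ½·(-220 + 615/2 − 35) = 105/4, so the L-coordinate is 1/2.
[KLN] = ½·((-10)·(1−14) + (-11)·(14−7) + (-41/2)·(7−1)) = ½·(130 − 77 − 123) = -35, so the M-coordinate is -2/3.
Check: 7/6 + 1/2 − 2/3 = 1.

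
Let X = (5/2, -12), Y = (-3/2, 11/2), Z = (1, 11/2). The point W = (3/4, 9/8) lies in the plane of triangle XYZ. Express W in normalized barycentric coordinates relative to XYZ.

Signed area of the reference triangle: [XYZ] = ½·((5/2)·(11/2−(11/2)) + (-3/2)·(11/2−(-12)) + 1·(-12−(11/2))) = ½·(0 − 105/4 − 35/2) = -175/8.
[WYZ] = ½·((3/4)·(11/2−(11/2)) + (-3/2)·(11/2−(9/8)) + 1·(9/8−(11/2))) = ½·(0 − 105/16 − 35/8) = -175/32, so the X-coordinate is (-175/32)/(-175/8) = 1/4.
[XWZ] = ½·((5/2)·(9/8−(11/2)) + (3/4)·(11/2−(-12)) + 1·(-12−(9/8))) = ½·(-175/16 + 105/8 − 105/8) = -175/32, so the Y-coordinate is 1/4.
[XYW] = ½·((5/2)·(11/2−(9/8)) + (-3/2)·(9/8−(-12)) + (3/4)·(-12−(11/2))) = ½·(175/16 − 315/16 − 105/8) = -175/16, so the Z-coordinate is 1/2.

(1/4, 1/4, 1/2)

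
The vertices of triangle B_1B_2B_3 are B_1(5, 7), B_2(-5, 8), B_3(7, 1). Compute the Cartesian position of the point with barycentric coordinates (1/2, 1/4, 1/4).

M = (1/2)·B_1 + (1/4)·B_2 + (1/4)·B_3.
x-coordinate: (1/2)·5 + (1/4)·(-5) + (1/4)·7 = 3.
y-coordinate: (1/2)·7 + (1/4)·8 + (1/4)·1 = 23/4.

(3, 23/4)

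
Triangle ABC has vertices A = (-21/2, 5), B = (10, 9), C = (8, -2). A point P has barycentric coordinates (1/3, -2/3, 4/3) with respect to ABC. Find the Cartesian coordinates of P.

P = (1/3)·A + (-2/3)·B + (4/3)·C.
x-coordinate: (1/3)·(-21/2) + (-2/3)·10 + (4/3)·8 = 1/2.
y-coordinate: (1/3)·5 + (-2/3)·9 + (4/3)·(-2) = -7.

(1/2, -7)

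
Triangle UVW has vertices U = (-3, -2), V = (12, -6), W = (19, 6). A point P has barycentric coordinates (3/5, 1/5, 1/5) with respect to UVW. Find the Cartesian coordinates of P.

(22/5, -6/5)

P = (3/5)·U + (1/5)·V + (1/5)·W.
x-coordinate: (3/5)·(-3) + (1/5)·12 + (1/5)·19 = 22/5.
y-coordinate: (3/5)·(-2) + (1/5)·(-6) + (1/5)·6 = -6/5.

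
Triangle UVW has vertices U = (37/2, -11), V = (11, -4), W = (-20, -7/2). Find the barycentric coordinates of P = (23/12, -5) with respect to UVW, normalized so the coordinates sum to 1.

(1/6, 1/2, 1/3)

Signed area of the reference triangle: [UVW] = ½·((37/2)·(-4−(-7/2)) + 11·(-7/2−(-11)) + (-20)·(-11−(-4))) = ½·(-37/4 + 165/2 + 140) = 853/8.
[PVW] = ½·((23/12)·(-4−(-7/2)) + 11·(-7/2−(-5)) + (-20)·(-5−(-4))) = ½·(-23/24 + 33/2 + 20) = 853/48, so the U-coordinate is (853/48)/(853/8) = 1/6.
[UPW] = ½·((37/2)·(-5−(-7/2)) + (23/12)·(-7/2−(-11)) + (-20)·(-11−(-5))) = ½·(-111/4 + 115/8 + 120) = 853/16, so the V-coordinate is 1/2.
[UVP] = ½·((37/2)·(-4−(-5)) + 11·(-5−(-11)) + (23/12)·(-11−(-4))) = ½·(37/2 + 66 − 161/12) = 853/24, so the W-coordinate is 1/3.
Check: 1/6 + 1/2 + 1/3 = 1.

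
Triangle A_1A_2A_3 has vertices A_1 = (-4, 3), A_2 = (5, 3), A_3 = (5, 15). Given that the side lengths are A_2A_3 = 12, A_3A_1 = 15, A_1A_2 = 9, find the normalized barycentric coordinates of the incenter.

The incenter has barycentric coordinates proportional to the opposite side lengths: (12 : 15 : 9).
Normalizing by 12+15+9 = 36 gives (1/3, 5/12, 1/4).

(1/3, 5/12, 1/4)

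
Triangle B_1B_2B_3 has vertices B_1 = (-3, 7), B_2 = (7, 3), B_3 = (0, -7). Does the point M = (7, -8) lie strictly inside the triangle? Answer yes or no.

no

Barycentric coordinates of M: (-77/128, 95/128, 55/64).
The three coordinates are negative, positive, positive; a point is interior exactly when all three are positive.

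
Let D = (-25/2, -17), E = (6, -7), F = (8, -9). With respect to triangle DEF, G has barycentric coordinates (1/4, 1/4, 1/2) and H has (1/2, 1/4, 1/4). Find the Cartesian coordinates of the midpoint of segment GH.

(-3/16, -23/2)

Barycentric coordinates of the midpoint are the average: (3/8, 1/4, 3/8).
Converting: (3/8)·D + (1/4)·E + (3/8)·F = (-3/16, -23/2).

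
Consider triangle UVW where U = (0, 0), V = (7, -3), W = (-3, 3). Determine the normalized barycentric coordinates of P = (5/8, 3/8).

(3/8, 1/4, 3/8)

Signed area of the reference triangle: [UVW] = ½·(0·(-3−3) + 7·(3−0) + (-3)·(0−(-3))) = ½·(0 + 21 − 9) = 6.
[PVW] = ½·((5/8)·(-3−3) + 7·(3−(3/8)) + (-3)·(3/8−(-3))) = ½·(-15/4 + 147/8 − 81/8) = 9/4, so the U-coordinate is (9/4)/6 = 3/8.
[UPW] = ½·(0·(3/8−3) + (5/8)·(3−0) + (-3)·(0−(3/8))) = ½·(0 + 15/8 + 9/8) = 3/2, so the V-coordinate is 1/4.
[UVP] = ½·(0·(-3−(3/8)) + 7·(3/8−0) + (5/8)·(0−(-3))) = ½·(0 + 21/8 + 15/8) = 9/4, so the W-coordinate is 3/8.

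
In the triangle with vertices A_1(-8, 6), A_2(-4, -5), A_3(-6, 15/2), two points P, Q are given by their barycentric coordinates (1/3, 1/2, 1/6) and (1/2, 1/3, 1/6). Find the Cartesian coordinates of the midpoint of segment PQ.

Barycentric coordinates of the midpoint are the average: (5/12, 5/12, 1/6).
Converting: (5/12)·A_1 + (5/12)·A_2 + (1/6)·A_3 = (-6, 5/3).

(-6, 5/3)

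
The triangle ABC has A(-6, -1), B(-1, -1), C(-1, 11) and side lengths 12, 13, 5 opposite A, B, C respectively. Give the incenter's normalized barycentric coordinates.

(2/5, 13/30, 1/6)

The incenter has barycentric coordinates proportional to the opposite side lengths: (12 : 13 : 5).
Normalizing by 12+13+5 = 30 gives (2/5, 13/30, 1/6).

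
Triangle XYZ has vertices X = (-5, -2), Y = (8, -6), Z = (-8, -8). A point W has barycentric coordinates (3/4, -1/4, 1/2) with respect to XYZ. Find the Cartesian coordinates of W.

W = (3/4)·X + (-1/4)·Y + (1/2)·Z.
x-coordinate: (3/4)·(-5) + (-1/4)·8 + (1/2)·(-8) = -39/4.
y-coordinate: (3/4)·(-2) + (-1/4)·(-6) + (1/2)·(-8) = -4.

(-39/4, -4)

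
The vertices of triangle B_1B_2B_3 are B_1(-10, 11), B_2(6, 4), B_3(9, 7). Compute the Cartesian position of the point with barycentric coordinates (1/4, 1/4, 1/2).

M = (1/4)·B_1 + (1/4)·B_2 + (1/2)·B_3.
x-coordinate: (1/4)·(-10) + (1/4)·6 + (1/2)·9 = 7/2.
y-coordinate: (1/4)·11 + (1/4)·4 + (1/2)·7 = 29/4.

(7/2, 29/4)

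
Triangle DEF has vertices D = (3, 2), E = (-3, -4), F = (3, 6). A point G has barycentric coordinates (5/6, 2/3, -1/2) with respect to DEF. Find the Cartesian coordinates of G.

(-1, -4)

G = (5/6)·D + (2/3)·E + (-1/2)·F.
x-coordinate: (5/6)·3 + (2/3)·(-3) + (-1/2)·3 = -1.
y-coordinate: (5/6)·2 + (2/3)·(-4) + (-1/2)·6 = -4.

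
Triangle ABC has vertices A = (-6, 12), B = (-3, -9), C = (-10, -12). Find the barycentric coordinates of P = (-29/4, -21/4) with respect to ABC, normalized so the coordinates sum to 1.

(1/4, 1/4, 1/2)

Signed area of the reference triangle: [ABC] = ½·((-6)·(-9−(-12)) + (-3)·(-12−12) + (-10)·(12−(-9))) = ½·(-18 + 72 − 210) = -78.
[PBC] = ½·((-29/4)·(-9−(-12)) + (-3)·(-12−(-21/4)) + (-10)·(-21/4−(-9))) = ½·(-87/4 + 81/4 − 75/2) = -39/2, so the A-coordinate is (-39/2)/(-78) = 1/4.
[APC] = ½·((-6)·(-21/4−(-12)) + (-29/4)·(-12−12) + (-10)·(12−(-21/4))) = ½·(-81/2 + 174 − 345/2) = -39/2, so the B-coordinate is 1/4.
[ABP] = ½·((-6)·(-9−(-21/4)) + (-3)·(-21/4−12) + (-29/4)·(12−(-9))) = ½·(45/2 + 207/4 − 609/4) = -39, so the C-coordinate is 1/2.
Check: 1/4 + 1/4 + 1/2 = 1.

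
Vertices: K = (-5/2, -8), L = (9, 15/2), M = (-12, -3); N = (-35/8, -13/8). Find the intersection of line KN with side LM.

(-5, 1/2)

Barycentric coordinates of N with respect to KLM: (1/4, 1/4, 1/2).
On side LM the K-coordinate is zero; dropping N's K-weight 1/4 and renormalizing the remaining 1/4 : 1/2 gives weights 1/3, 2/3 on L, M.
J = (1/3)·(9, 15/2) + (2/3)·(-12, -3) = (-5, 1/2).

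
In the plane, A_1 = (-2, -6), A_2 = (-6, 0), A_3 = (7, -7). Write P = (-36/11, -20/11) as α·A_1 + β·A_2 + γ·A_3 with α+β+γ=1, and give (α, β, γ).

(1/11, 8/11, 2/11)

Signed area of the reference triangle: [A_1A_2A_3] = ½·((-2)·(0−(-7)) + (-6)·(-7−(-6)) + 7·(-6−0)) = ½·(-14 + 6 − 42) = -25.
[PA_2A_3] = ½·((-36/11)·(0−(-7)) + (-6)·(-7−(-20/11)) + 7·(-20/11−0)) = ½·(-252/11 + 342/11 − 140/11) = -25/11, so the A_1-coordinate is (-25/11)/(-25) = 1/11.
[A_1PA_3] = ½·((-2)·(-20/11−(-7)) + (-36/11)·(-7−(-6)) + 7·(-6−(-20/11))) = ½·(-114/11 + 36/11 − 322/11) = -200/11, so the A_2-coordinate is 8/11.
[A_1A_2P] = ½·((-2)·(0−(-20/11)) + (-6)·(-20/11−(-6)) + (-36/11)·(-6−0)) = ½·(-40/11 − 276/11 + 216/11) = -50/11, so the A_3-coordinate is 2/11.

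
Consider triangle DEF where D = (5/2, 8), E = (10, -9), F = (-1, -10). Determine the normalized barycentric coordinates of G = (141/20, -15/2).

(1/10, 7/10, 1/5)

Signed area of the reference triangle: [DEF] = ½·((5/2)·(-9−(-10)) + 10·(-10−8) + (-1)·(8−(-9))) = ½·(5/2 − 180 − 17) = -389/4.
[GEF] = ½·((141/20)·(-9−(-10)) + 10·(-10−(-15/2)) + (-1)·(-15/2−(-9))) = ½·(141/20 − 25 − 3/2) = -389/40, so the D-coordinate is (-389/40)/(-389/4) = 1/10.
[DGF] = ½·((5/2)·(-15/2−(-10)) + (141/20)·(-10−8) + (-1)·(8−(-15/2))) = ½·(25/4 − 1269/10 − 31/2) = -2723/40, so the E-coordinate is 7/10.
[DEG] = ½·((5/2)·(-9−(-15/2)) + 10·(-15/2−8) + (141/20)·(8−(-9))) = ½·(-15/4 − 155 + 2397/20) = -389/20, so the F-coordinate is 1/5.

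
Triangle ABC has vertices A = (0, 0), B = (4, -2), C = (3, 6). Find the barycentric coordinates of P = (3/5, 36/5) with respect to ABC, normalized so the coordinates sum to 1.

(3/5, -3/5, 1)

Signed area of the reference triangle: [ABC] = ½·(0·(-2−6) + 4·(6−0) + 3·(0−(-2))) = ½·(0 + 24 + 6) = 15.
[PBC] = ½·((3/5)·(-2−6) + 4·(6−(36/5)) + 3·(36/5−(-2))) = ½·(-24/5 − 24/5 + 138/5) = 9, so the A-coordinate is 9/15 = 3/5.
[APC] = ½·(0·(36/5−6) + (3/5)·(6−0) + 3·(0−(36/5))) = ½·(0 + 18/5 − 108/5) = -9, so the B-coordinate is -3/5.
[ABP] = ½·(0·(-2−(36/5)) + 4·(36/5−0) + (3/5)·(0−(-2))) = ½·(0 + 144/5 + 6/5) = 15, so the C-coordinate is 1.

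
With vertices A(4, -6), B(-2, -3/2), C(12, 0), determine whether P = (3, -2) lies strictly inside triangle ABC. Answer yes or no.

yes

Barycentric coordinates of P: (29/144, 19/36, 13/48).
The three coordinates are positive, positive, positive; a point is interior exactly when all three are positive.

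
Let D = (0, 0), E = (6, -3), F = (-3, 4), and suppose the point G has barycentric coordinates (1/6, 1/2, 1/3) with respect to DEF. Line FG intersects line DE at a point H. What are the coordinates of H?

Line FG meets DE where the F-coordinate vanishes; zeroing G's F-weight and renormalizing leaves D, E-weights 1/6 : 1/2 → (1/4, 3/4).
So H = (1/4)·D + (3/4)·E = (9/2, -9/4).

(9/2, -9/4)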